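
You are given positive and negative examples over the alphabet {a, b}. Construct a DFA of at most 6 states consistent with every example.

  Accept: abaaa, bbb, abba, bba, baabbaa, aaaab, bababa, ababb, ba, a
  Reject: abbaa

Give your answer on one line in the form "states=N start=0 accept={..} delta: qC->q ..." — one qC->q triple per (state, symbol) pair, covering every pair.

states=4 start=0 accept={0,1,3} delta: 0a->0 0b->1 1a->1 1b->2 2a->3 2b->0 3a->2 3b->0

State merging on the prefix tree: take the shortest (then alphabetical) example prefix whose next move is undefined and point that move at state 0, else 1, else 2, ...; a target is out if some Accept/Reject pair would then sit in one state with the same input left (inseparable). If every existing state is out, open a new one.
a: 0a undefined. 0a->0: ok.
b: 0b undefined. 0b->0: no, abaaa/abbaa meet in 0. Open state 1: 0b->1.
ba: 1a undefined. 1a->0: no, baabbaa/abbaa meet in 1 with "baa" left. 1a->1: ok.
bb: 1b undefined. 1b->0: no, abba/abbaa meet in 0. 1b->1: no, abaaa/abbaa meet in 1. Open state 2: 1b->2.
bba: 2a undefined. 2a->0: no, abba/abbaa meet in 0. 2a->1: no, abaaa/abbaa meet in 1. 2a->2: no, abba/abbaa meet in 2. Open state 3: 2a->3.
bbb: 2b undefined. 2b->0: ok.
abbaa: 3a undefined. 3a->0: no, bbb/abbaa meet in 0. 3a->1: no, abaaa/abbaa meet in 1. 3a->2: ok.
babab: 3b undefined. 3b->0: ok.
All examples now run through 4 states with every (state, symbol) defined. Accept strings end in {0,1,3}, Reject strings end in {2}; accept={0,1,3}.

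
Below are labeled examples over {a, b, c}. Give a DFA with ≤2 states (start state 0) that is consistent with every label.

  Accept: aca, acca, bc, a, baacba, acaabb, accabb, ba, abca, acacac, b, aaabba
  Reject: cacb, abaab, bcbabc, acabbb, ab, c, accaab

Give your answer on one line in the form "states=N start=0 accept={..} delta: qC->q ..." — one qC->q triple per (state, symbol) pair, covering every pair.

Fold the examples into a partial DFA from state 0: repeatedly fix the first undefined (state, symbol) met by the shortest-then-alphabetical prefix, trying targets in increasing order and rejecting any under which an Accept and a Reject string meet in one state with the same remainder; add a state when all current targets are rejected. Accepting states are where Accept strings end.
a: 0a undefined. 0a->0: no, b/ab meet in 0 with "b" left. Open state 1: 0a->1.
b: 0b undefined. 0b->0: no, bc/c meet in 0 with "c" left. 0b->1: ok.
c: 0c undefined. 0c->0: ok.
aa: 1a undefined. 1a->0: no, ba/c meet in 0. 1a->1: ok.
ab: 1b undefined. 1b->0: ok.
ac: 1c undefined. 1c->0: no, aca/cacb meet in 1. 1c->1: ok.
All examples now run through 2 states with every (state, symbol) defined. Accept strings end in {1}, Reject strings end in {0}; accept={1}.

states=2 start=0 accept={1} delta: 0a->1 0b->1 0c->0 1a->1 1b->0 1c->1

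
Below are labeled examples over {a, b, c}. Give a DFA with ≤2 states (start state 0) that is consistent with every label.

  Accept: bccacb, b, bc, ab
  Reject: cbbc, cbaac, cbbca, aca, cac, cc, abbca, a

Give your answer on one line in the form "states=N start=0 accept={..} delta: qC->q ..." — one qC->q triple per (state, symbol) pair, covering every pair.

states=2 start=0 accept={1} delta: 0a->0 0b->1 0c->0 1a->0 1b->0 1c->1

Fold the examples into a partial DFA from state 0: repeatedly fix the first undefined (state, symbol) met by the shortest-then-alphabetical prefix, trying targets in increasing order and rejecting any under which an Accept and a Reject string meet in one state with the same remainder; add a state when all current targets are rejected. Accepting states are where Accept strings end.
a: 0a undefined. 0a->0: ok.
b: 0b undefined. 0b->0: no, b/a meet in 0. Open state 1: 0b->1.
c: 0c undefined. 0c->0: ok.
bc: 1c undefined. 1c->0: no, bc/aca meet in 0. 1c->1: ok.
abb: 1b undefined. 1b->0: ok.
cba: 1a undefined. 1a->0: ok.
All examples now run through 2 states with every (state, symbol) defined. Accept strings end in {1}, Reject strings end in {0}; accept={1}.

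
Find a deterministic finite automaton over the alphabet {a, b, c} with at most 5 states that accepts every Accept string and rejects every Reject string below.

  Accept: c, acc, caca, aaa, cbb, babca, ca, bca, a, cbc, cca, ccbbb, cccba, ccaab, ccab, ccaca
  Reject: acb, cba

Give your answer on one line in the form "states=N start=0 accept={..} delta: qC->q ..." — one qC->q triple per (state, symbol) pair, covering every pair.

states=4 start=0 accept={0,1,3} delta: 0a->0 0b->0 0c->1 1a->0 1b->2 1c->3 2a->2 2b->0 2c->0 3a->0 3b->0 3c->0

State merging on the prefix tree: take the shortest (then alphabetical) example prefix whose next move is undefined and point that move at state 0, else 1, else 2, ...; a target is out if some Accept/Reject pair would then sit in one state with the same input left (inseparable). If every existing state is out, open a new one.
a: 0a undefined. 0a->0: ok.
b: 0b undefined. 0b->0: ok.
c: 0c undefined. 0c->0: no, c/acb meet in 0. Open state 1: 0c->1.
ca: 1a undefined. 1a->0: ok.
cb: 1b undefined. 1b->0: no, caca/acb meet in 0. 1b->1: no, c/acb meet in 1. Open state 2: 1b->2.
cc: 1c undefined. 1c->0: no, cccba/cba meet in 2 with "a" left. 1c->1: no, cccba/cba meet in 2 with "a" left. 1c->2: no, acc/acb meet in 2. Open state 3: 1c->3.
cba: 2a undefined. 2a->0: no, caca/cba meet in 0. 2a->1: no, c/cba meet in 1. 2a->2: ok.
cbb: 2b undefined. 2b->0: ok.
cbc: 2c undefined. 2c->0: ok.
cca: 3a undefined. 3a->0: ok.
ccb: 3b undefined. 3b->0: ok.
ccc: 3c undefined. 3c->0: ok.
All examples now run through 4 states with every (state, symbol) defined. Accept strings end in {0,1,3}, Reject strings end in {2}; accept={0,1,3}.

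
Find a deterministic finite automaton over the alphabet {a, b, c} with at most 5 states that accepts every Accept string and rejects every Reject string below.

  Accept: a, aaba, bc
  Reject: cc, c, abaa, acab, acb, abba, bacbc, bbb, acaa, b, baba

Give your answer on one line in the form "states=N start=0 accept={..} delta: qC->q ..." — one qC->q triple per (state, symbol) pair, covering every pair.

State merging on the prefix tree: take the shortest (then alphabetical) example prefix whose next move is undefined and point that move at state 0, else 1, else 2, ...; a target is out if some Accept/Reject pair would then sit in one state with the same input left (inseparable). If every existing state is out, open a new one.
a: 0a undefined. 0a->0: ok.
b: 0b undefined. 0b->0: no, a/abaa meet in 0. Open state 1: 0b->1.
c: 0c undefined. 0c->0: no, a/cc meet in 0. 0c->1: no, bc/cc meet in 1 with "c" left. Open state 2: 0c->2.
ba: 1a undefined. 1a->0: no, a/abaa meet in 0. 1a->1: no, aaba/abaa meet in 1. 1a->2: no, aaba/c meet in 2. Open state 3: 1a->3.
bb: 1b undefined. 1b->0: no, a/abba meet in 0. 1b->1: no, aaba/abba meet in 3. 1b->2: ok.
bc: 1c undefined. 1c->0: ok.
cc: 2c undefined. 2c->0: no, a/cc meet in 0. 2c->1: ok.
aca: 2a undefined. 2a->0: no, a/abba meet in 0. 2a->1: no, aaba/acaa meet in 3. 2a->2: ok.
acb: 2b undefined. 2b->0: no, a/acab meet in 0. 2b->1: ok.
bab: 3b undefined. 3b->0: no, a/baba meet in 0. 3b->1: no, aaba/baba meet in 3. 3b->2: ok.
bac: 3c undefined. 3c->0: no, a/bacbc meet in 0. 3c->1: ok.
abaa: 3a undefined. 3a->0: no, a/abaa meet in 0. 3a->1: ok.
All examples now run through 4 states with every (state, symbol) defined. Accept strings end in {0,3}, Reject strings end in {1,2}; accept={0,3}.

states=4 start=0 accept={0,3} delta: 0a->0 0b->1 0c->2 1a->3 1b->2 1c->0 2a->2 2b->1 2c->1 3a->1 3b->2 3c->1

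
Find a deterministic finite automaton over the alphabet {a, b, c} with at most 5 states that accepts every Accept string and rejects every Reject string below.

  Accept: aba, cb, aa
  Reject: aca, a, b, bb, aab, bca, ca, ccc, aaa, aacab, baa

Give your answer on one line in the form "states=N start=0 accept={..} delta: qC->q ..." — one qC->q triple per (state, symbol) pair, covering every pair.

State merging on the prefix tree: take the shortest (then alphabetical) example prefix whose next move is undefined and point that move at state 0, else 1, else 2, ...; a target is out if some Accept/Reject pair would then sit in one state with the same input left (inseparable). If every existing state is out, open a new one.
a: 0a undefined. 0a->0: no, aa/a meet in 0. Open state 1: 0a->1.
b: 0b undefined. 0b->0: no, aa/baa meet in 1 with "a" left. 0b->1: ok.
c: 0c undefined. 0c->0: no, cb/a meet in 1. 0c->1: no, cb/bb meet in 1 with "b" left. Open state 2: 0c->2.
aa: 1a undefined. 1a->0: ok.
ab: 1b undefined. 1b->0: no, aba/a meet in 1. 1b->1: ok.
ac: 1c undefined. 1c->0: ok.
ca: 2a undefined. 2a->0: no, aba/ca meet in 0. 2a->1: ok.
cb: 2b undefined. 2b->0: ok.
cc: 2c undefined. 2c->0: ok.
All examples now run through 3 states with every (state, symbol) defined. Accept strings end in {0}, Reject strings end in {1,2}; accept={0}.

states=3 start=0 accept={0} delta: 0a->1 0b->1 0c->2 1a->0 1b->1 1c->0 2a->1 2b->0 2c->0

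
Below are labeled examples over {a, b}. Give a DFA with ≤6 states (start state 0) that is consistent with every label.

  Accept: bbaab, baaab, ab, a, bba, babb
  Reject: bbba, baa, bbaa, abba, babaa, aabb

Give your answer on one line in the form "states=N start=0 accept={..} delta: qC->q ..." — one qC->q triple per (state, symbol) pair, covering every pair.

states=6 start=0 accept={0,1,5} delta: 0a->1 0b->2 1a->0 1b->0 2a->3 2b->4 3a->2 3b->5 4a->5 4b->2 5a->3 5b->0

State merging on the prefix tree: take the shortest (then alphabetical) example prefix whose next move is undefined and point that move at state 0, else 1, else 2, ...; a target is out if some Accept/Reject pair would then sit in one state with the same input left (inseparable). If every existing state is out, open a new one.
a: 0a undefined. 0a->0: no, bba/abba meet in 0 with "bba" left. Open state 1: 0a->1.
b: 0b undefined. 0b->0: no, a/bbba meet in 1. 0b->1: no, babb/aabb meet in 1 with "abb" left. Open state 2: 0b->2.
aa: 1a undefined. 1a->0: ok.
ab: 1b undefined. 1b->0: ok.
ba: 2a undefined. 2a->0: no, ab/abba meet in 0. 2a->1: no, baaab/baa meet in 0. 2a->2: no, baaab/aabb meet in 2 with "b" left. Open state 3: 2a->3.
bb: 2b undefined. 2b->0: no, ab/bbaa meet in 0. 2b->1: no, a/bbba meet in 1. 2b->2: no, bba/bbba meet in 3. 2b->3: no, bba/baa meet in 3 with "a" left. Open state 4: 2b->4.
baa: 3a undefined. 3a->0: no, baaab/baa meet in 0. 3a->1: no, a/baa meet in 1. 3a->2: ok.
bab: 3b undefined. 3b->0: no, baaab/babaa meet in 0. 3b->1: no, baaab/babaa meet in 1. 3b->2: no, baaab/baa meet in 2. 3b->3: no, baaab/abba meet in 3. 3b->4: no, baaab/aabb meet in 4. Open state 5: 3b->5.
bba: 4a undefined. 4a->0: no, a/bbaa meet in 1. 4a->1: no, bbaab/baa meet in 2. 4a->2: no, bba/baa meet in 2. 4a->3: no, bbaab/aabb meet in 4. 4a->4: no, bba/bbaa meet in 4. 4a->5: ok.
bbb: 4b undefined. 4b->0: no, a/bbba meet in 1. 4b->1: no, ab/bbba meet in 0. 4b->2: ok.
baba: 5a undefined. 5a->0: no, bbaab/baa meet in 2. 5a->1: no, bbaab/babaa meet in 0. 5a->2: no, bbaab/aabb meet in 4. 5a->3: ok.
babb: 5b undefined. 5b->0: ok.
All examples now run through 6 states with every (state, symbol) defined. Accept strings end in {0,1,5}, Reject strings end in {2,3,4}; accept={0,1,5}.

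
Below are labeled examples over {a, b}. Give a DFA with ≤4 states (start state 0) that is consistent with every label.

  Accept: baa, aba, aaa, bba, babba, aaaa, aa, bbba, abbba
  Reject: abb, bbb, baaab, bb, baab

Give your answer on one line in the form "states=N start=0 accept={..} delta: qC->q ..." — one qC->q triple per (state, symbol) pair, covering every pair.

states=2 start=0 accept={0} delta: 0a->0 0b->1 1a->0 1b->1

Fold the examples into a partial DFA from state 0: repeatedly fix the first undefined (state, symbol) met by the shortest-then-alphabetical prefix, trying targets in increasing order and rejecting any under which an Accept and a Reject string meet in one state with the same remainder; add a state when all current targets are rejected. Accepting states are where Accept strings end.
a: 0a undefined. 0a->0: ok.
b: 0b undefined. 0b->0: no, baa/abb meet in 0. Open state 1: 0b->1.
ba: 1a undefined. 1a->0: ok.
bb: 1b undefined. 1b->0: no, baa/abb meet in 0. 1b->1: ok.
All examples now run through 2 states with every (state, symbol) defined. Accept strings end in {0}, Reject strings end in {1}; accept={0}.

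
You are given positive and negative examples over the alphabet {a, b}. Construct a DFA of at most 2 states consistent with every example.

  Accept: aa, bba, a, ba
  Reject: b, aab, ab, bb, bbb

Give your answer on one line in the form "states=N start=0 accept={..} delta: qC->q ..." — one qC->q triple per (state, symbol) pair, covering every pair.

states=2 start=0 accept={0} delta: 0a->0 0b->1 1a->0 1b->1

Grow the machine one transition at a time. Run the examples from 0; the earliest place one falls off (shortest prefix, ties alphabetical) gets sent to the lowest-numbered state that keeps every Accept/Reject pair distinguishable — a pair clashes when both reach the same state with identical unread suffix — and to a fresh state only if none does.
a: 0a undefined. 0a->0: ok.
b: 0b undefined. 0b->0: no, aa/b meet in 0. Open state 1: 0b->1.
ba: 1a undefined. 1a->0: ok.
bb: 1b undefined. 1b->0: no, aa/bb meet in 0. 1b->1: ok.
All examples now run through 2 states with every (state, symbol) defined. Accept strings end in {0}, Reject strings end in {1}; accept={0}.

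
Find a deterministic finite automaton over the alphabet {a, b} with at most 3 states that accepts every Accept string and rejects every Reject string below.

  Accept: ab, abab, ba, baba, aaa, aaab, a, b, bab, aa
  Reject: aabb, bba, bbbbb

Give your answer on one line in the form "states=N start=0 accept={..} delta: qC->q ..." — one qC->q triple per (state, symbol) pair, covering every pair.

states=3 start=0 accept={0,1} delta: 0a->0 0b->1 1a->0 1b->2 2a->2 2b->0

Grow the machine one transition at a time. Run the examples from 0; the earliest place one falls off (shortest prefix, ties alphabetical) gets sent to the lowest-numbered state that keeps every Accept/Reject pair distinguishable — a pair clashes when both reach the same state with identical unread suffix — and to a fresh state only if none does.
a: 0a undefined. 0a->0: ok.
b: 0b undefined. 0b->0: no, ab/aabb meet in 0. Open state 1: 0b->1.
ba: 1a undefined. 1a->0: ok.
bb: 1b undefined. 1b->0: no, ab/bbbbb meet in 1. 1b->1: no, ab/aabb meet in 1. Open state 2: 1b->2.
bba: 2a undefined. 2a->0: no, ba/bba meet in 0. 2a->1: no, ab/bba meet in 1. 2a->2: ok.
bbb: 2b undefined. 2b->0: ok.
All examples now run through 3 states with every (state, symbol) defined. Accept strings end in {0,1}, Reject strings end in {2}; accept={0,1}.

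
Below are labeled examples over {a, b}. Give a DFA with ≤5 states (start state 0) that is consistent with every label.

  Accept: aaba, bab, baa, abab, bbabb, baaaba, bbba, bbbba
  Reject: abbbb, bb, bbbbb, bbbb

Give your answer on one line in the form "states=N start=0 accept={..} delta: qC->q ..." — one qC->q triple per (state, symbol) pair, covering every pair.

State merging on the prefix tree: take the shortest (then alphabetical) example prefix whose next move is undefined and point that move at state 0, else 1, else 2, ...; a target is out if some Accept/Reject pair would then sit in one state with the same input left (inseparable). If every existing state is out, open a new one.
a: 0a undefined. 0a->0: ok.
b: 0b undefined. 0b->0: no, aaba/abbbb meet in 0. Open state 1: 0b->1.
ba: 1a undefined. 1a->0: ok.
bb: 1b undefined. 1b->0: no, aaba/abbbb meet in 0. 1b->1: no, bab/abbbb meet in 1. Open state 2: 1b->2.
bba: 2a undefined. 2a->0: no, bbabb/bb meet in 2. 2a->1: ok.
bbb: 2b undefined. 2b->0: no, bab/abbbb meet in 1. 2b->1: no, bab/bbbbb meet in 1. 2b->2: no, bbabb/abbbb meet in 2. Open state 3: 2b->3.
bbba: 3a undefined. 3a->0: ok.
bbbb: 3b undefined. 3b->0: no, aaba/abbbb meet in 0. 3b->1: no, bab/abbbb meet in 1. 3b->2: no, bbabb/bbbbb meet in 3. 3b->3: no, bbabb/abbbb meet in 3. Open state 4: 3b->4.
bbbba: 4a undefined. 4a->0: ok.
bbbbb: 4b undefined. 4b->0: no, aaba/bbbbb meet in 0. 4b->1: no, bab/bbbbb meet in 1. 4b->2: ok.
All examples now run through 5 states with every (state, symbol) defined. Accept strings end in {0,1,3}, Reject strings end in {2,4}; accept={0,1,3}.

states=5 start=0 accept={0,1,3} delta: 0a->0 0b->1 1a->0 1b->2 2a->1 2b->3 3a->0 3b->4 4a->0 4b->2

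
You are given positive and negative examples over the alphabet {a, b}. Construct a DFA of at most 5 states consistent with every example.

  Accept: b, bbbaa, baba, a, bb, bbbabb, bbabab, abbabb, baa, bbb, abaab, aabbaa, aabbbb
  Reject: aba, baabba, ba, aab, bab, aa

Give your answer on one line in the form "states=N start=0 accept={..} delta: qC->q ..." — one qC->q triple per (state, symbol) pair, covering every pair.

states=3 start=0 accept={1} delta: 0a->1 0b->1 1a->2 1b->1 2a->1 2b->0

Fold the examples into a partial DFA from state 0: repeatedly fix the first undefined (state, symbol) met by the shortest-then-alphabetical prefix, trying targets in increasing order and rejecting any under which an Accept and a Reject string meet in one state with the same remainder; add a state when all current targets are rejected. Accepting states are where Accept strings end.
a: 0a undefined. 0a->0: no, b/aab meet in 0 with "b" left. Open state 1: 0a->1.
b: 0b undefined. 0b->0: no, bbbaa/aa meet in 1 with "a" left. 0b->1: ok.
aa: 1a undefined. 1a->0: no, b/aab meet in 1. 1a->1: no, b/ba meet in 1. Open state 2: 1a->2.
ab: 1b undefined. 1b->0: no, b/aba meet in 1. 1b->1: ok.
aab: 2b undefined. 2b->0: ok.
baa: 2a undefined. 2a->0: no, bbbaa/aab meet in 0. 2a->1: ok.
All examples now run through 3 states with every (state, symbol) defined. Accept strings end in {1}, Reject strings end in {0,2}; accept={1}.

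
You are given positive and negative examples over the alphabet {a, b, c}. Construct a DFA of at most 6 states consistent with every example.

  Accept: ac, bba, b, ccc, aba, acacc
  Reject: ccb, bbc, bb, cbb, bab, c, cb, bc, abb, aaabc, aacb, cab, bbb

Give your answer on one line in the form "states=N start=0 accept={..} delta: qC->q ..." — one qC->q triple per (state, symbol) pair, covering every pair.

State merging on the prefix tree: take the shortest (then alphabetical) example prefix whose next move is undefined and point that move at state 0, else 1, else 2, ...; a target is out if some Accept/Reject pair would then sit in one state with the same input left (inseparable). If every existing state is out, open a new one.
a: 0a undefined. 0a->0: no, ac/c meet in 0 with "c" left. Open state 1: 0a->1.
b: 0b undefined. 0b->0: no, b/bb meet in 0. 0b->1: no, ac/bc meet in 1 with "c" left. Open state 2: 0b->2.
c: 0c undefined. 0c->0: no, b/ccb meet in 2. 0c->1: ok.
aa: 1a undefined. 1a->0: no, b/cab meet in 2. 1a->1: ok.
ab: 1b undefined. 1b->0: no, b/cbb meet in 2. 1b->1: no, ac/aaabc meet in 1 with "c" left. 1b->2: no, b/cb meet in 2. Open state 3: 1b->3.
ac: 1c undefined. 1c->0: no, b/ccb meet in 2. 1c->1: no, ac/c meet in 1. 1c->2: no, ccc/bc meet in 2 with "c" left. 1c->3: no, ac/cb meet in 3. Open state 4: 1c->4.
ba: 2a undefined. 2a->0: no, b/bab meet in 2. 2a->1: ok.
bb: 2b undefined. 2b->0: no, bba/bbc meet in 1. 2b->1: no, ac/bbc meet in 4. 2b->2: no, bba/c meet in 1. 2b->3: ok.
bc: 2c undefined. 2c->0: ok.
aba: 3a undefined. 3a->0: no, bba/bc meet in 0. 3a->1: no, bba/c meet in 1. 3a->2: ok.
abb: 3b undefined. 3b->0: ok.
aca: 4a undefined. 4a->0: ok.
bbc: 3c undefined. 3c->0: ok.
ccb: 4b undefined. 4b->0: ok.
ccc: 4c undefined. 4c->0: no, ccc/ccb meet in 0. 4c->1: no, ccc/c meet in 1. 4c->2: ok.
All examples now run through 5 states with every (state, symbol) defined. Accept strings end in {2,4}, Reject strings end in {0,1,3}; accept={2,4}.

states=5 start=0 accept={2,4} delta: 0a->1 0b->2 0c->1 1a->1 1b->3 1c->4 2a->1 2b->3 2c->0 3a->2 3b->0 3c->0 4a->0 4b->0 4c->2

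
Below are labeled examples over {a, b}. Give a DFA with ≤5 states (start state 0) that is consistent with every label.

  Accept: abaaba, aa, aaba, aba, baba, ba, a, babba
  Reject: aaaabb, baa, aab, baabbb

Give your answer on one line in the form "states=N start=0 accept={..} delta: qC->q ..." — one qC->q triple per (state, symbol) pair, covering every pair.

states=3 start=0 accept={0,2} delta: 0a->0 0b->1 1a->2 1b->1 2a->1 2b->0

Grow the machine one transition at a time. Run the examples from 0; the earliest place one falls off (shortest prefix, ties alphabetical) gets sent to the lowest-numbered state that keeps every Accept/Reject pair distinguishable — a pair clashes when both reach the same state with identical unread suffix — and to a fresh state only if none does.
a: 0a undefined. 0a->0: ok.
b: 0b undefined. 0b->0: no, abaaba/aaaabb meet in 0. Open state 1: 0b->1.
ba: 1a undefined. 1a->0: no, abaaba/baa meet in 0. 1a->1: no, aaba/baa meet in 1. Open state 2: 1a->2.
baa: 2a undefined. 2a->0: no, aa/baa meet in 0. 2a->1: ok.
bab: 2b undefined. 2b->0: ok.
baab: 1b undefined. 1b->0: no, abaaba/aaaabb meet in 0. 1b->1: ok.
All examples now run through 3 states with every (state, symbol) defined. Accept strings end in {0,2}, Reject strings end in {1}; accept={0,2}.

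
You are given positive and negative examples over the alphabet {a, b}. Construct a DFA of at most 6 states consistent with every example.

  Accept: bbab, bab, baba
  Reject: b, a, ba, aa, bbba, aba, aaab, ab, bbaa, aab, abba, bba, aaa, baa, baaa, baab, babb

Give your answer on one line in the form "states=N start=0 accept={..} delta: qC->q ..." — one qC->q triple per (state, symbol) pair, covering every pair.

states=4 start=0 accept={3} delta: 0a->0 0b->1 1a->2 1b->1 2a->0 2b->3 3a->3 3b->0

State merging on the prefix tree: take the shortest (then alphabetical) example prefix whose next move is undefined and point that move at state 0, else 1, else 2, ...; a target is out if some Accept/Reject pair would then sit in one state with the same input left (inseparable). If every existing state is out, open a new one.
a: 0a undefined. 0a->0: ok.
b: 0b undefined. 0b->0: no, bbab/b meet in 0. Open state 1: 0b->1.
ba: 1a undefined. 1a->0: no, bab/b meet in 1. 1a->1: no, bab/baab meet in 1 with "b" left. Open state 2: 1a->2.
bb: 1b undefined. 1b->0: no, bbab/b meet in 1. 1b->1: ok.
baa: 2a undefined. 2a->0: ok.
bab: 2b undefined. 2b->0: no, bbab/a meet in 0. 2b->1: no, bbab/b meet in 1. 2b->2: no, bbab/ba meet in 2. Open state 3: 2b->3.
baba: 3a undefined. 3a->0: no, baba/a meet in 0. 3a->1: no, baba/b meet in 1. 3a->2: no, baba/ba meet in 2. 3a->3: ok.
babb: 3b undefined. 3b->0: ok.
All examples now run through 4 states with every (state, symbol) defined. Accept strings end in {3}, Reject strings end in {0,1,2}; accept={3}.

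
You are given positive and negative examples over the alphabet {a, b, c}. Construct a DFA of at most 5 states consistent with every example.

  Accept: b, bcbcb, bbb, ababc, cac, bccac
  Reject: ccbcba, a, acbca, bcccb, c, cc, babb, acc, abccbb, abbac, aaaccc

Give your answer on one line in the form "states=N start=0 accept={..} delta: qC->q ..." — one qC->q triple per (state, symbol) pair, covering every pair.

State merging on the prefix tree: take the shortest (then alphabetical) example prefix whose next move is undefined and point that move at state 0, else 1, else 2, ...; a target is out if some Accept/Reject pair would then sit in one state with the same input left (inseparable). If every existing state is out, open a new one.
a: 0a undefined. 0a->0: ok.
b: 0b undefined. 0b->0: no, b/a meet in 0. Open state 1: 0b->1.
c: 0c undefined. 0c->0: no, cac/a meet in 0. 0c->1: no, b/c meet in 1. Open state 2: 0c->2.
ba: 1a undefined. 1a->0: ok.
bb: 1b undefined. 1b->0: ok.
bc: 1c undefined. 1c->0: no, ababc/a meet in 0. 1c->1: no, b/abccbb meet in 1. 1c->2: no, ababc/c meet in 2. Open state 3: 1c->3.
ca: 2a undefined. 2a->0: no, cac/c meet in 2. 2a->1: ok.
cc: 2c undefined. 2c->0: ok.
acb: 2b undefined. 2b->0: no, b/acbca meet in 1. 2b->1: ok.
bcb: 3b undefined. 3b->0: ok.
bcc: 3c undefined. 3c->0: no, b/bcccb meet in 1. 3c->1: no, b/abccbb meet in 1. 3c->2: no, b/bcccb meet in 1. 3c->3: no, b/abccbb meet in 1. Open state 4: 3c->4.
bcca: 4a undefined. 4a->0: no, bccac/c meet in 2. 4a->1: ok.
bccc: 4c undefined. 4c->0: no, b/bcccb meet in 1. 4c->1: ok.
abccb: 4b undefined. 4b->0: no, b/abccbb meet in 1. 4b->1: ok.
acbca: 3a undefined. 3a->0: ok.
All examples now run through 5 states with every (state, symbol) defined. Accept strings end in {1,3}, Reject strings end in {0,2}; accept={1,3}.

states=5 start=0 accept={1,3} delta: 0a->0 0b->1 0c->2 1a->0 1b->0 1c->3 2a->1 2b->1 2c->0 3a->0 3b->0 3c->4 4a->1 4b->1 4c->1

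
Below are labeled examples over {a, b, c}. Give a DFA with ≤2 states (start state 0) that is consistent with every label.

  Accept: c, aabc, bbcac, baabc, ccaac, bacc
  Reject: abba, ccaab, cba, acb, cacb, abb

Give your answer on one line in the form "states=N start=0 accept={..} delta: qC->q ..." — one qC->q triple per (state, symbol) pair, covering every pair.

Grow the machine one transition at a time. Run the examples from 0; the earliest place one falls off (shortest prefix, ties alphabetical) gets sent to the lowest-numbered state that keeps every Accept/Reject pair distinguishable — a pair clashes when both reach the same state with identical unread suffix — and to a fresh state only if none does.
a: 0a undefined. 0a->0: ok.
b: 0b undefined. 0b->0: ok.
c: 0c undefined. 0c->0: no, c/abba meet in 0. Open state 1: 0c->1.
ca: 1a undefined. 1a->0: ok.
cb: 1b undefined. 1b->0: ok.
cc: 1c undefined. 1c->0: no, bacc/abba meet in 0. 1c->1: ok.
All examples now run through 2 states with every (state, symbol) defined. Accept strings end in {1}, Reject strings end in {0}; accept={1}.

states=2 start=0 accept={1} delta: 0a->0 0b->0 0c->1 1a->0 1b->0 1c->1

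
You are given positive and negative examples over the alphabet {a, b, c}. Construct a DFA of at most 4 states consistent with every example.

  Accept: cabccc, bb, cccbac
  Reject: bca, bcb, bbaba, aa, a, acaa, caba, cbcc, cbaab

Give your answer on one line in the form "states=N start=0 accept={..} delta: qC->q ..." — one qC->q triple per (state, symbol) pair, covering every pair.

states=4 start=0 accept={1} delta: 0a->0 0b->1 0c->0 1a->3 1b->1 1c->2 2a->0 2b->0 2c->3 3a->2 3b->0 3c->1

Fold the examples into a partial DFA from state 0: repeatedly fix the first undefined (state, symbol) met by the shortest-then-alphabetical prefix, trying targets in increasing order and rejecting any under which an Accept and a Reject string meet in one state with the same remainder; add a state when all current targets are rejected. Accepting states are where Accept strings end.
a: 0a undefined. 0a->0: ok.
b: 0b undefined. 0b->0: no, bb/bbaba meet in 0. Open state 1: 0b->1.
c: 0c undefined. 0c->0: ok.
bb: 1b undefined. 1b->0: no, bb/aa meet in 0. 1b->1: ok.
bc: 1c undefined. 1c->0: no, cabccc/bca meet in 0. 1c->1: no, cabccc/bcb meet in 1. Open state 2: 1c->2.
bba: 1a undefined. 1a->0: no, bb/cbaab meet in 1. 1a->1: no, bb/bbaba meet in 1. 1a->2: no, cccbac/cbcc meet in 2 with "c" left. Open state 3: 1a->3.
bca: 2a undefined. 2a->0: ok.
bcb: 2b undefined. 2b->0: ok.
bbab: 3b undefined. 3b->0: ok.
cbaa: 3a undefined. 3a->0: no, bb/cbaab meet in 1. 3a->1: no, bb/cbaab meet in 1. 3a->2: ok.
cbcc: 2c undefined. 2c->0: no, cabccc/bca meet in 0. 2c->1: no, bb/cbcc meet in 1. 2c->2: no, cabccc/cbcc meet in 2. 2c->3: ok.
cabccc: 3c undefined. 3c->0: no, cabccc/bca meet in 0. 3c->1: ok.
All examples now run through 4 states with every (state, symbol) defined. Accept strings end in {1}, Reject strings end in {0,3}; accept={1}.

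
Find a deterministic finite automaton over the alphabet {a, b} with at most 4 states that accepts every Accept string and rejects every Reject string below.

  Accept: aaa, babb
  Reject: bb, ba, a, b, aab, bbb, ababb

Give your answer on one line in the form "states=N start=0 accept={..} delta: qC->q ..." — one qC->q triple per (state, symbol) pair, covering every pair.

states=4 start=0 accept={2} delta: 0a->1 0b->0 1a->2 1b->3 2a->2 2b->0 3a->0 3b->2

Fold the examples into a partial DFA from state 0: repeatedly fix the first undefined (state, symbol) met by the shortest-then-alphabetical prefix, trying targets in increasing order and rejecting any under which an Accept and a Reject string meet in one state with the same remainder; add a state when all current targets are rejected. Accepting states are where Accept strings end.
a: 0a undefined. 0a->0: no, aaa/a meet in 0. Open state 1: 0a->1.
b: 0b undefined. 0b->0: ok.
aa: 1a undefined. 1a->0: no, aaa/ba meet in 1. 1a->1: no, aaa/ba meet in 1. Open state 2: 1a->2.
ab: 1b undefined. 1b->0: no, babb/bb meet in 0. 1b->1: no, babb/ba meet in 1. 1b->2: no, babb/aab meet in 2 with "b" left. Open state 3: 1b->3.
aaa: 2a undefined. 2a->0: no, aaa/bb meet in 0. 2a->1: no, aaa/ba meet in 1. 2a->2: ok.
aab: 2b undefined. 2b->0: ok.
aba: 3a undefined. 3a->0: ok.
babb: 3b undefined. 3b->0: no, babb/bb meet in 0. 3b->1: no, babb/ba meet in 1. 3b->2: ok.
All examples now run through 4 states with every (state, symbol) defined. Accept strings end in {2}, Reject strings end in {0,1}; accept={2}.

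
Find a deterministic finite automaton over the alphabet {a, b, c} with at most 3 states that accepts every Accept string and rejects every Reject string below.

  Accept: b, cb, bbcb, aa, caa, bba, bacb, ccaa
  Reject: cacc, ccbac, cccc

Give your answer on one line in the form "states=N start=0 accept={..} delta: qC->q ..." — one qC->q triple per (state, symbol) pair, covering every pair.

State merging on the prefix tree: take the shortest (then alphabetical) example prefix whose next move is undefined and point that move at state 0, else 1, else 2, ...; a target is out if some Accept/Reject pair would then sit in one state with the same input left (inseparable). If every existing state is out, open a new one.
a: 0a undefined. 0a->0: ok.
b: 0b undefined. 0b->0: ok.
c: 0c undefined. 0c->0: no, b/cacc meet in 0. Open state 1: 0c->1.
ca: 1a undefined. 1a->0: ok.
cb: 1b undefined. 1b->0: ok.
cc: 1c undefined. 1c->0: no, b/cacc meet in 0. 1c->1: ok.
All examples now run through 2 states with every (state, symbol) defined. Accept strings end in {0}, Reject strings end in {1}; accept={0}.

states=2 start=0 accept={0} delta: 0a->0 0b->0 0c->1 1a->0 1b->0 1c->1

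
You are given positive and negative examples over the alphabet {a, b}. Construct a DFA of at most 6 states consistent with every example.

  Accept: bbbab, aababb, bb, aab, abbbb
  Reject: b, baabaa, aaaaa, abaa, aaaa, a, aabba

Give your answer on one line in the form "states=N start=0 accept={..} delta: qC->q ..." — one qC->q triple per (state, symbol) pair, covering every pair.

states=3 start=0 accept={2} delta: 0a->1 0b->1 1a->1 1b->2 2a->0 2b->0

Grow the machine one transition at a time. Run the examples from 0; the earliest place one falls off (shortest prefix, ties alphabetical) gets sent to the lowest-numbered state that keeps every Accept/Reject pair distinguishable — a pair clashes when both reach the same state with identical unread suffix — and to a fresh state only if none does.
a: 0a undefined. 0a->0: no, aab/b meet in 0 with "b" left. Open state 1: 0a->1.
b: 0b undefined. 0b->0: no, bb/b meet in 0. 0b->1: ok.
aa: 1a undefined. 1a->0: no, aab/b meet in 1. 1a->1: ok.
ab: 1b undefined. 1b->0: no, aababb/b meet in 1. 1b->1: no, bbbab/b meet in 1. Open state 2: 1b->2.
aba: 2a undefined. 2a->0: ok.
abb: 2b undefined. 2b->0: ok.
All examples now run through 3 states with every (state, symbol) defined. Accept strings end in {2}, Reject strings end in {1}; accept={2}.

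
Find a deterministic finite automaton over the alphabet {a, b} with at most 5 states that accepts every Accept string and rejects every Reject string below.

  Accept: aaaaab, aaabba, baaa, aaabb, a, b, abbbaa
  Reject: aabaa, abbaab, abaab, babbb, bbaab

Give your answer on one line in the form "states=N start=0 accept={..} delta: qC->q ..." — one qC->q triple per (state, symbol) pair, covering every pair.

states=5 start=0 accept={0,1,2,3} delta: 0a->0 0b->1 1a->2 1b->3 2a->4 2b->1 3a->2 3b->4 4a->0 4b->4

Fold the examples into a partial DFA from state 0: repeatedly fix the first undefined (state, symbol) met by the shortest-then-alphabetical prefix, trying targets in increasing order and rejecting any under which an Accept and a Reject string meet in one state with the same remainder; add a state when all current targets are rejected. Accepting states are where Accept strings end.
a: 0a undefined. 0a->0: ok.
b: 0b undefined. 0b->0: no, aaaaab/aabaa meet in 0. Open state 1: 0b->1.
ba: 1a undefined. 1a->0: no, aaaaab/abaab meet in 1. 1a->1: no, aaaaab/aabaa meet in 1. Open state 2: 1a->2.
bb: 1b undefined. 1b->0: no, aaaaab/abbaab meet in 1. 1b->1: no, abbbaa/aabaa meet in 2 with "a" left. 1b->2: no, aaabba/aabaa meet in 2 with "a" left. Open state 3: 1b->3.
baa: 2a undefined. 2a->0: no, aaaaab/abaab meet in 1. 2a->1: no, aaaaab/aabaa meet in 1. 2a->2: no, baaa/aabaa meet in 2. 2a->3: no, aaabb/aabaa meet in 3. Open state 4: 2a->4.
bab: 2b undefined. 2b->0: no, aaabb/babbb meet in 3. 2b->1: ok.
bba: 3a undefined. 3a->0: no, aaaaab/abbaab meet in 1. 3a->1: no, aaaaab/abbaab meet in 1. 3a->2: ok.
abbb: 3b undefined. 3b->0: no, a/babbb meet in 0. 3b->1: no, aaaaab/babbb meet in 1. 3b->2: no, aaabba/babbb meet in 2. 3b->3: no, aaabb/babbb meet in 3. 3b->4: ok.
baaa: 4a undefined. 4a->0: ok.
abaab: 4b undefined. 4b->0: no, baaa/abbaab meet in 0. 4b->1: no, aaaaab/abbaab meet in 1. 4b->2: no, aaabba/abbaab meet in 2. 4b->3: no, aaabb/abbaab meet in 3. 4b->4: ok.
All examples now run through 5 states with every (state, symbol) defined. Accept strings end in {0,1,2,3}, Reject strings end in {4}; accept={0,1,2,3}.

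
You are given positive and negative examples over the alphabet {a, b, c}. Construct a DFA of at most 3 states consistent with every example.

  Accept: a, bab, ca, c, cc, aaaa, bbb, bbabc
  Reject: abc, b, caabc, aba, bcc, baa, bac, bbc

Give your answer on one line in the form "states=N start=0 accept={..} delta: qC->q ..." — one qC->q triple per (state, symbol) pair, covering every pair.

Fold the examples into a partial DFA from state 0: repeatedly fix the first undefined (state, symbol) met by the shortest-then-alphabetical prefix, trying targets in increasing order and rejecting any under which an Accept and a Reject string meet in one state with the same remainder; add a state when all current targets are rejected. Accepting states are where Accept strings end.
a: 0a undefined. 0a->0: ok.
b: 0b undefined. 0b->0: no, a/b meet in 0. Open state 1: 0b->1.
c: 0c undefined. 0c->0: ok.
ba: 1a undefined. 1a->0: no, a/aba meet in 0. 1a->1: ok.
bb: 1b undefined. 1b->0: no, a/bbc meet in 0. 1b->1: no, bab/b meet in 1. Open state 2: 1b->2.
bc: 1c undefined. 1c->0: no, a/abc meet in 0. 1c->1: ok.
bba: 2a undefined. 2a->0: no, bbabc/abc meet in 1. 2a->1: no, bbabc/bbc meet in 2 with "c" left. 2a->2: ok.
bbb: 2b undefined. 2b->0: ok.
bbc: 2c undefined. 2c->0: no, a/bbc meet in 0. 2c->1: ok.
All examples now run through 3 states with every (state, symbol) defined. Accept strings end in {0,2}, Reject strings end in {1}; accept={0,2}.

states=3 start=0 accept={0,2} delta: 0a->0 0b->1 0c->0 1a->1 1b->2 1c->1 2a->2 2b->0 2c->1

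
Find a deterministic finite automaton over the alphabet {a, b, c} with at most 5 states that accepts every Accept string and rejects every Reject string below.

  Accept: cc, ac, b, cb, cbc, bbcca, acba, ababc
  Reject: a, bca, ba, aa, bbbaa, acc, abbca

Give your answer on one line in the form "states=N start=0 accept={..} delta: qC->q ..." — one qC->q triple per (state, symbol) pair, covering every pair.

states=4 start=0 accept={0,2,3} delta: 0a->1 0b->0 0c->1 1a->1 1b->2 1c->3 2a->1 2b->0 2c->0 3a->0 3b->3 3c->1

Grow the machine one transition at a time. Run the examples from 0; the earliest place one falls off (shortest prefix, ties alphabetical) gets sent to the lowest-numbered state that keeps every Accept/Reject pair distinguishable — a pair clashes when both reach the same state with identical unread suffix — and to a fresh state only if none does.
a: 0a undefined. 0a->0: no, cc/acc meet in 0 with "cc" left. Open state 1: 0a->1.
b: 0b undefined. 0b->0: ok.
c: 0c undefined. 0c->0: no, bbcca/a meet in 1. 0c->1: ok.
aa: 1a undefined. 1a->0: no, b/bca meet in 0. 1a->1: ok.
ab: 1b undefined. 1b->0: no, cbc/a meet in 1. 1b->1: no, cb/a meet in 1. Open state 2: 1b->2.
ac: 1c undefined. 1c->0: no, bbcca/a meet in 1. 1c->1: no, cc/a meet in 1. 1c->2: no, cbc/acc meet in 2 with "c" left. Open state 3: 1c->3.
aba: 2a undefined. 2a->0: no, ababc/a meet in 1. 2a->1: ok.
abb: 2b undefined. 2b->0: ok.
acb: 3b undefined. 3b->0: no, acba/a meet in 1. 3b->1: no, acba/a meet in 1. 3b->2: no, acba/a meet in 1. 3b->3: ok.
acc: 3c undefined. 3c->0: no, b/acc meet in 0. 3c->1: ok.
cbc: 2c undefined. 2c->0: ok.
acba: 3a undefined. 3a->0: ok.
All examples now run through 4 states with every (state, symbol) defined. Accept strings end in {0,2,3}, Reject strings end in {1}; accept={0,2,3}.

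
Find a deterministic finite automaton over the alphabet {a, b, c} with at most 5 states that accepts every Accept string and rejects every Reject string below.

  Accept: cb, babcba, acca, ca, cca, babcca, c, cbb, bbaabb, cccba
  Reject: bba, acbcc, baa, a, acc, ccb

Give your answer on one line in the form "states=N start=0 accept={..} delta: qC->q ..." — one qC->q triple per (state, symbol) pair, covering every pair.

Fold the examples into a partial DFA from state 0: repeatedly fix the first undefined (state, symbol) met by the shortest-then-alphabetical prefix, trying targets in increasing order and rejecting any under which an Accept and a Reject string meet in one state with the same remainder; add a state when all current targets are rejected. Accepting states are where Accept strings end.
a: 0a undefined. 0a->0: ok.
b: 0b undefined. 0b->0: no, bbaabb/bba meet in 0. Open state 1: 0b->1.
c: 0c undefined. 0c->0: no, cb/ccb meet in 1. 0c->1: ok.
ba: 1a undefined. 1a->0: no, ca/baa meet in 0. 1a->1: no, ca/baa meet in 1. Open state 2: 1a->2.
bb: 1b undefined. 1b->0: no, cb/bba meet in 0. 1b->1: no, ca/bba meet in 2. 1b->2: ok.
cc: 1c undefined. 1c->0: no, acca/a meet in 0. 1c->1: no, cb/ccb meet in 2. 1c->2: no, cb/acc meet in 2. Open state 3: 1c->3.
baa: 2a undefined. 2a->0: ok.
bab: 2b undefined. 2b->0: no, babcba/bba meet in 0. 2b->1: ok.
cca: 3a undefined. 3a->0: no, acca/bba meet in 0. 3a->1: ok.
ccb: 3b undefined. 3b->0: no, babcba/bba meet in 0. 3b->1: no, acca/ccb meet in 1. 3b->2: no, cb/ccb meet in 2. 3b->3: ok.
ccc: 3c undefined. 3c->0: no, babcca/bba meet in 0. 3c->1: no, cccba/bba meet in 0. 3c->2: no, babcca/bba meet in 0. 3c->3: ok.
acbc: 2c undefined. 2c->0: no, babcba/acbcc meet in 1. 2c->1: ok.
All examples now run through 4 states with every (state, symbol) defined. Accept strings end in {1,2}, Reject strings end in {0,3}; accept={1,2}.

states=4 start=0 accept={1,2} delta: 0a->0 0b->1 0c->1 1a->2 1b->2 1c->3 2a->0 2b->1 2c->1 3a->1 3b->3 3c->3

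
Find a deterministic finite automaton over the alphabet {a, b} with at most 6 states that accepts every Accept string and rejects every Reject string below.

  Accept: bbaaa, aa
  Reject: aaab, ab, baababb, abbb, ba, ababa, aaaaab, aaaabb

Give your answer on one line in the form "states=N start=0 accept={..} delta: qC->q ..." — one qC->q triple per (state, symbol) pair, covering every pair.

Grow the machine one transition at a time. Run the examples from 0; the earliest place one falls off (shortest prefix, ties alphabetical) gets sent to the lowest-numbered state that keeps every Accept/Reject pair distinguishable — a pair clashes when both reach the same state with identical unread suffix — and to a fresh state only if none does.
a: 0a undefined. 0a->0: ok.
b: 0b undefined. 0b->0: no, bbaaa/aaab meet in 0. Open state 1: 0b->1.
ba: 1a undefined. 1a->0: no, aa/ba meet in 0. 1a->1: ok.
bb: 1b undefined. 1b->0: no, bbaaa/baababb meet in 0. 1b->1: no, bbaaa/aaab meet in 1. Open state 2: 1b->2.
bba: 2a undefined. 2a->0: no, bbaaa/ababa meet in 0. 2a->1: no, bbaaa/aaab meet in 1. 2a->2: no, bbaaa/ababa meet in 2. Open state 3: 2a->3.
abbb: 2b undefined. 2b->0: no, aa/abbb meet in 0. 2b->1: ok.
bbaa: 3a undefined. 3a->0: ok.
baabab: 3b undefined. 3b->0: ok.
All examples now run through 4 states with every (state, symbol) defined. Accept strings end in {0}, Reject strings end in {1,2,3}; accept={0}.

states=4 start=0 accept={0} delta: 0a->0 0b->1 1a->1 1b->2 2a->3 2b->1 3a->0 3b->0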